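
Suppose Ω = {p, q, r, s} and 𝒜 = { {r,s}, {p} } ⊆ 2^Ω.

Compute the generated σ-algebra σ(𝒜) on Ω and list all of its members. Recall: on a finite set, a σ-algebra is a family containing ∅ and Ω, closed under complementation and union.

σ(𝒜) = { {}, {p}, {q}, {p,q}, {r,s}, {p,r,s}, {q,r,s}, Ω }

Check:
Initial family (4 sets): { {}, {p}, {r,s}, Ω }.
Pass 1 (3 new):
  {p,q}  = Ω∖{r,s}
  {p,r,s}  = {r,s} ∪ {p}
  {q,r,s}  = Ω∖{p}
  [7 total]
Pass 2. New:
  {q}  = Ω∖{p,r,s}
  [8 total]
After Pass 3 the family is unchanged; done.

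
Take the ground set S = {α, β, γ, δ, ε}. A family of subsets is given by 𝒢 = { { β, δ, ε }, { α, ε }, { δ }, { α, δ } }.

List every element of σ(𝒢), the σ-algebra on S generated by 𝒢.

|σ(𝒢)| = 32.  σ(𝒢) = { {  }, { α }, { β }, { γ }, { δ }, { ε }, { α, β }, { α, γ }, { α, δ }, { α, ε }, { β, γ }, { β, δ }, { β, ε }, { γ, δ }, { γ, ε }, { δ, ε }, { α, β, γ }, { α, β, δ }, { α, β, ε }, { α, γ, δ }, { α, γ, ε }, { α, δ, ε }, { β, γ, δ }, { β, γ, ε }, { β, δ, ε }, { γ, δ, ε }, { α, β, γ, δ }, { α, β, γ, ε }, { α, β, δ, ε }, { α, γ, δ, ε }, { β, γ, δ, ε }, S }

Trace:
Initial family (6 sets): { {  }, { δ }, { α, δ }, { α, ε }, { β, δ, ε }, S }.
Round 1 adds 6:
  { α, γ }  = complement { β, δ, ε }
  { α, δ, ε }  = { α, δ } ∪ { α, ε }
  { β, γ, δ }  = complement { α, ε }
  { β, γ, ε }  = complement { α, δ }
  { α, β, γ, ε }  = complement { δ }
  { α, β, δ, ε }  = { α, δ } ∪ { β, δ, ε }
Round 2: 7 new —
  { γ }  = complement { α, β, δ, ε }
  { β, γ }  = complement { α, δ, ε }
  { α, γ, δ }  = { α, δ } ∪ { α, γ }
  { α, γ, ε }  = { α, γ } ∪ { α, ε }
  { α, β, γ, δ }  = { β, γ, δ } ∪ { α, δ }
  { α, γ, δ, ε }  = { α, δ, ε } ∪ { α, γ }
  { β, γ, δ, ε }  = { β, γ, δ } ∪ { β, γ, ε }
Round 3: +7 →
  { α }  = complement { β, γ, δ, ε }
  { β }  = complement { α, γ, δ, ε }
  { ε }  = complement { α, β, γ, δ }
  { β, δ }  = complement { α, γ, ε }
  { β, ε }  = complement { α, γ, δ }
  { γ, δ }  = { γ } ∪ { δ }
  { α, β, γ }  = { α, γ } ∪ { β, γ }
Round 4: +6 →
  { α, β }  = { β } ∪ { α }
  { γ, ε }  = { ε } ∪ { γ }
  { δ, ε }  = complement { α, β, γ }
  { α, β, δ }  = { β } ∪ { α, δ }
  { α, β, ε }  = complement { γ, δ }
  { γ, δ, ε }  = { γ, δ } ∪ { ε }
Round 5: already closed under ᶜ and ∪.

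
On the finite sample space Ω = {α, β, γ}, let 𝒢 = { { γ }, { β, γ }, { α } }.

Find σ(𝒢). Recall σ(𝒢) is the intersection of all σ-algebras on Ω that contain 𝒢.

Begin from { {}, { α }, { γ }, { β, γ }, Ω } (that is, 𝒢 plus ∅ and Ω).
Iteration 1 adds 2:
  { α, β }  = complement { γ }
  { α, γ }  = { γ } ∪ { α }
Iteration 2 adds 1:
  { β }  = complement { α, γ }
Iteration 3: no new sets; the family is a σ-algebra.

Hence σ(𝒢) has 8 members: { {}, { α }, { β }, { γ }, { α, β }, { α, γ }, { β, γ }, Ω }.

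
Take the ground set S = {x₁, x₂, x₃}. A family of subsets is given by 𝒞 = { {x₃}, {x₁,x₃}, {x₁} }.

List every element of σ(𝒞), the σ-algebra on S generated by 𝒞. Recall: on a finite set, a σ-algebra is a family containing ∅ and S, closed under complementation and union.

Start: 𝒞 ∪ {∅, S} = { {}, {x₁}, {x₃}, {x₁,x₃}, S }.
Iteration 1: +3 →
  {x₂}  = {x₁,x₃}ᶜ
  {x₁,x₂}  = {x₃}ᶜ
  {x₂,x₃}  = {x₁}ᶜ
  — 8 sets.
Iteration 2: already closed under ᶜ and ∪.

|σ(𝒞)| = 8.  σ(𝒞) = { {}, {x₁}, {x₂}, {x₃}, {x₁,x₂}, {x₁,x₃}, {x₂,x₃}, S }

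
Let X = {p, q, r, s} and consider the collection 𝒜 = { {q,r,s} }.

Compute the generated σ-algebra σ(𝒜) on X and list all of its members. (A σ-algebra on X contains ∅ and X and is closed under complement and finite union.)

|σ(𝒜)| = 4.  σ(𝒜) = { ∅, {p}, {q,r,s}, X }

Working:
Start: 𝒜 ∪ {∅, X} = { ∅, {q,r,s}, X }.
Iteration 1 (1 new):
  {p}  = complement {q,r,s}
  (now 4)
Iteration 2: no new sets; the family is a σ-algebra.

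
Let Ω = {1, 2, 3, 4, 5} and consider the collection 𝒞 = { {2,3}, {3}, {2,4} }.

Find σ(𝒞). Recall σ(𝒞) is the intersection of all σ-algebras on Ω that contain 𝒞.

Begin from { {}, {3}, {2,3}, {2,4}, Ω } (that is, 𝒞 plus ∅ and Ω).
Pass 1. New:
  {1,3,5}  = {2,4}ᶜ
  {1,4,5}  = {2,3}ᶜ
  {2,3,4}  = {3} ∪ {2,4}
  {1,2,4,5}  = {3}ᶜ
  [9 total]
Pass 2: 3 new —
  {1,5}  = {2,3,4}ᶜ
  {1,2,3,5}  = {1,3,5} ∪ {2,3}
  {1,3,4,5}  = {1,4,5} ∪ {1,3,5}
  [12 total]
Pass 3: 2 new —
  {2}  = {1,3,4,5}ᶜ
  {4}  = {1,2,3,5}ᶜ
  [14 total]
Pass 4 (2 new):
  {3,4}  = {3} ∪ {4}
  {1,2,5}  = {1,5} ∪ {2}
  [16 total]
Pass 5 adds nothing — fixpoint reached.

|σ(𝒞)| = 16.  σ(𝒞) = { {}, {2}, {3}, {4}, {1,5}, {2,3}, {2,4}, {3,4}, {1,2,5}, {1,3,5}, {1,4,5}, {2,3,4}, {1,2,3,5}, {1,2,4,5}, {1,3,4,5}, Ω }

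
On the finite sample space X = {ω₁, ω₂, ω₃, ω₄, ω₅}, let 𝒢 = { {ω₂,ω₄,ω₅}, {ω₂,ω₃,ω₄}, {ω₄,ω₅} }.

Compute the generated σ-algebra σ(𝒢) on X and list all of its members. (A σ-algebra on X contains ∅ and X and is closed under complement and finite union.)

σ(𝒢) = { {}, {ω₁}, {ω₂}, {ω₃}, {ω₄}, {ω₅}, {ω₁,ω₂}, {ω₁,ω₃}, {ω₁,ω₄}, {ω₁,ω₅}, {ω₂,ω₃}, {ω₂,ω₄}, {ω₂,ω₅}, {ω₃,ω₄}, {ω₃,ω₅}, {ω₄,ω₅}, {ω₁,ω₂,ω₃}, {ω₁,ω₂,ω₄}, {ω₁,ω₂,ω₅}, {ω₁,ω₃,ω₄}, {ω₁,ω₃,ω₅}, {ω₁,ω₄,ω₅}, {ω₂,ω₃,ω₄}, {ω₂,ω₃,ω₅}, {ω₂,ω₄,ω₅}, {ω₃,ω₄,ω₅}, {ω₁,ω₂,ω₃,ω₄}, {ω₁,ω₂,ω₃,ω₅}, {ω₁,ω₂,ω₄,ω₅}, {ω₁,ω₃,ω₄,ω₅}, {ω₂,ω₃,ω₄,ω₅}, X }

Trace:
Start: 𝒢 ∪ {∅, X} = { {}, {ω₄,ω₅}, {ω₂,ω₃,ω₄}, {ω₂,ω₄,ω₅}, X }.
Pass 1: 4 new —
  {ω₁,ω₃}  = complement {ω₂,ω₄,ω₅}
  {ω₁,ω₅}  = complement {ω₂,ω₃,ω₄}
  {ω₁,ω₂,ω₃}  = complement {ω₄,ω₅}
  {ω₂,ω₃,ω₄,ω₅}  = {ω₄,ω₅} ∪ {ω₂,ω₃,ω₄}
  |family| = 9
Pass 2: +7 →
  {ω₁}  = complement {ω₂,ω₃,ω₄,ω₅}
  {ω₁,ω₃,ω₅}  = {ω₁,ω₃} ∪ {ω₁,ω₅}
  {ω₁,ω₄,ω₅}  = {ω₄,ω₅} ∪ {ω₁,ω₅}
  {ω₁,ω₂,ω₃,ω₄}  = {ω₁,ω₂,ω₃} ∪ {ω₂,ω₃,ω₄}
  {ω₁,ω₂,ω₃,ω₅}  = {ω₁,ω₂,ω₃} ∪ {ω₁,ω₅}
  {ω₁,ω₂,ω₄,ω₅}  = {ω₁,ω₅} ∪ {ω₂,ω₄,ω₅}
  {ω₁,ω₃,ω₄,ω₅}  = {ω₄,ω₅} ∪ {ω₁,ω₃}
  |family| = 16
Pass 3: 6 new —
  {ω₂}  = complement {ω₁,ω₃,ω₄,ω₅}
  {ω₃}  = complement {ω₁,ω₂,ω₄,ω₅}
  {ω₄}  = complement {ω₁,ω₂,ω₃,ω₅}
  {ω₅}  = complement {ω₁,ω₂,ω₃,ω₄}
  {ω₂,ω₃}  = complement {ω₁,ω₄,ω₅}
  {ω₂,ω₄}  = complement {ω₁,ω₃,ω₅}
  |family| = 22
Pass 4 adds 10:
  {ω₁,ω₂}  = {ω₂} ∪ {ω₁}
  {ω₁,ω₄}  = {ω₄} ∪ {ω₁}
  {ω₂,ω₅}  = {ω₂} ∪ {ω₅}
  {ω₃,ω₄}  = {ω₃} ∪ {ω₄}
  {ω₃,ω₅}  = {ω₅} ∪ {ω₃}
  {ω₁,ω₂,ω₄}  = {ω₂,ω₄} ∪ {ω₁}
  {ω₁,ω₂,ω₅}  = {ω₂} ∪ {ω₁,ω₅}
  {ω₁,ω₃,ω₄}  = {ω₁,ω₃} ∪ {ω₄}
  {ω₂,ω₃,ω₅}  = {ω₅} ∪ {ω₂,ω₃}
  {ω₃,ω₄,ω₅}  = {ω₄,ω₅} ∪ {ω₃}
  |family| = 32
Pass 5: no new sets; the family is a σ-algebra.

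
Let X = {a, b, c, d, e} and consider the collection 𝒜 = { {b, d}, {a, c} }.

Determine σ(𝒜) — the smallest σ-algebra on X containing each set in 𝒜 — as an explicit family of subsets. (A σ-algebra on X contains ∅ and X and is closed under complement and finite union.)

|σ(𝒜)| = 8.  σ(𝒜) = { {}, {e}, {a, c}, {b, d}, {a, c, e}, {b, d, e}, {a, b, c, d}, X }

Trace:
Start: 𝒜 ∪ {∅, X} = { {}, {a, c}, {b, d}, X }.
Pass 1: 3 new —
  {a, c, e}  = {b, d}ᶜ
  {b, d, e}  = {a, c}ᶜ
  {a, b, c, d}  = {a, c} ∪ {b, d}
  — 7 sets.
Pass 2: +1 →
  {e}  = {a, b, c, d}ᶜ
  — 8 sets.
Pass 3: no new sets; the family is a σ-algebra.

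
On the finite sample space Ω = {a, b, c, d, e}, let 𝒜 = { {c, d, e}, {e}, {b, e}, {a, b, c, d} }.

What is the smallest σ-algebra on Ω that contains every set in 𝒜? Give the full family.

|σ(𝒜)| = 16.  σ(𝒜) = { ∅, {a}, {b}, {e}, {a, b}, {a, e}, {b, e}, {c, d}, {a, b, e}, {a, c, d}, {b, c, d}, {c, d, e}, {a, b, c, d}, {a, c, d, e}, {b, c, d, e}, Ω }

Check:
Seed the family with 𝒜 together with ∅ and Ω: { ∅, {e}, {b, e}, {c, d, e}, {a, b, c, d}, Ω }.
Round 1 adds 3:
  {a, b}  = {c, d, e}ᶜ
  {a, c, d}  = {b, e}ᶜ
  {b, c, d, e}  = {b, e} ∪ {c, d, e}
  [9 total]
Round 2 (3 new):
  {a}  = {b, c, d, e}ᶜ
  {a, b, e}  = {b, e} ∪ {a, b}
  {a, c, d, e}  = {c, d, e} ∪ {a, c, d}
  [12 total]
Round 3. New:
  {b}  = {a, c, d, e}ᶜ
  {a, e}  = {e} ∪ {a}
  {c, d}  = {a, b, e}ᶜ
  [15 total]
Round 4 (1 new):
  {b, c, d}  = {a, e}ᶜ
  [16 total]
After Round 5 the family is unchanged; done.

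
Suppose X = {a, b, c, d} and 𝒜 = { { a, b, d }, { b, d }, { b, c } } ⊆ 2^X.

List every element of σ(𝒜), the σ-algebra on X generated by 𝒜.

Seed the family with 𝒜 together with ∅ and X: { {  }, { b, c }, { b, d }, { a, b, d }, X }.
Step 1 (4 new):
  { c }  = X∖{ a, b, d }
  { a, c }  = X∖{ b, d }
  { a, d }  = X∖{ b, c }
  { b, c, d }  = { b, c } ∪ { b, d }
  (now 9)
Step 2 (3 new):
  { a }  = X∖{ b, c, d }
  { a, b, c }  = { b, c } ∪ { a, c }
  { a, c, d }  = { c } ∪ { a, d }
  (now 12)
Step 3 (2 new):
  { b }  = X∖{ a, c, d }
  { d }  = X∖{ a, b, c }
  (now 14)
Step 4 adds 2:
  { a, b }  = { b } ∪ { a }
  { c, d }  = { c } ∪ { d }
  (now 16)
Step 5: stable.

σ(𝒜) = { {  }, { a }, { b }, { c }, { d }, { a, b }, { a, c }, { a, d }, { b, c }, { b, d }, { c, d }, { a, b, c }, { a, b, d }, { a, c, d }, { b, c, d }, X }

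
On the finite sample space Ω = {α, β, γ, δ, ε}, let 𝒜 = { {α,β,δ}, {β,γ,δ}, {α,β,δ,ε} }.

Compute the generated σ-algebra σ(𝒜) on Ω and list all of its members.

Start: 𝒜 ∪ {∅, Ω} = { {}, {α,β,δ}, {β,γ,δ}, {α,β,δ,ε}, Ω }.
Round 1. New:
  {γ}  = complement {α,β,δ,ε}
  {α,ε}  = complement {β,γ,δ}
  {γ,ε}  = complement {α,β,δ}
  {α,β,γ,δ}  = {β,γ,δ} ∪ {α,β,δ}
  (now 9)
Round 2 (3 new):
  {ε}  = complement {α,β,γ,δ}
  {α,γ,ε}  = {γ} ∪ {α,ε}
  {β,γ,δ,ε}  = {β,γ,δ} ∪ {γ,ε}
  (now 12)
Round 3: 2 new —
  {α}  = complement {β,γ,δ,ε}
  {β,δ}  = complement {α,γ,ε}
  (now 14)
Round 4 (2 new):
  {α,γ}  = {γ} ∪ {α}
  {β,δ,ε}  = {β,δ} ∪ {ε}
  (now 16)
Round 5: stable.

Hence σ(𝒜) has 16 members: { {}, {α}, {γ}, {ε}, {α,γ}, {α,ε}, {β,δ}, {γ,ε}, {α,β,δ}, {α,γ,ε}, {β,γ,δ}, {β,δ,ε}, {α,β,γ,δ}, {α,β,δ,ε}, {β,γ,δ,ε}, Ω }.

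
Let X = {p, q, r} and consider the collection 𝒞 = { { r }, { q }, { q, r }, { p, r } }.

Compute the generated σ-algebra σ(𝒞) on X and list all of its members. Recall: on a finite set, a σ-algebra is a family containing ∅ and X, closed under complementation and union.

Start: 𝒞 ∪ {∅, X} = { {}, { q }, { r }, { p, r }, { q, r }, X }.
Iteration 1: 2 new —
  { p }  = ᶜ of { q, r }
  { p, q }  = ᶜ of { r }
  [8 total]
Iteration 2: closed — nothing new.

σ(𝒞) = { {}, { p }, { q }, { r }, { p, q }, { p, r }, { q, r }, X }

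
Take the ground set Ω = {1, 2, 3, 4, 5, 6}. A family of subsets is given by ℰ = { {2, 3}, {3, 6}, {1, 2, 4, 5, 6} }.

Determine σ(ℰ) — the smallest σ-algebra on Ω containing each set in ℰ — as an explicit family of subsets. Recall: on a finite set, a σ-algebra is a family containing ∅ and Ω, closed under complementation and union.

|σ(ℰ)| = 16.  σ(ℰ) = { {}, {2}, {3}, {6}, {2, 3}, {2, 6}, {3, 6}, {1, 4, 5}, {2, 3, 6}, {1, 2, 4, 5}, {1, 3, 4, 5}, {1, 4, 5, 6}, {1, 2, 3, 4, 5}, {1, 2, 4, 5, 6}, {1, 3, 4, 5, 6}, Ω }

Check:
Begin from { {}, {2, 3}, {3, 6}, {1, 2, 4, 5, 6}, Ω } (that is, ℰ plus ∅ and Ω).
Step 1: +4 →
  {3}  = Ω∖{1, 2, 4, 5, 6}
  {2, 3, 6}  = {2, 3} ∪ {3, 6}
  {1, 2, 4, 5}  = Ω∖{3, 6}
  {1, 4, 5, 6}  = Ω∖{2, 3}
  |family| = 9
Step 2: +3 →
  {1, 4, 5}  = Ω∖{2, 3, 6}
  {1, 2, 3, 4, 5}  = {1, 2, 4, 5} ∪ {3}
  {1, 3, 4, 5, 6}  = {1, 4, 5, 6} ∪ {3}
  |family| = 12
Step 3. New:
  {2}  = Ω∖{1, 3, 4, 5, 6}
  {6}  = Ω∖{1, 2, 3, 4, 5}
  {1, 3, 4, 5}  = {1, 4, 5} ∪ {3}
  |family| = 15
Step 4: 1 new —
  {2, 6}  = Ω∖{1, 3, 4, 5}
  |family| = 16
After Step 5 the family is unchanged; done.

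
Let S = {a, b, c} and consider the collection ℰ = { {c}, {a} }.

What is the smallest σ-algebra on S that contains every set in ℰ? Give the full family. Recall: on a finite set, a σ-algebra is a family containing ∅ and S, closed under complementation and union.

Seed the family with ℰ together with ∅ and S: { {}, {a}, {c}, S }.
Iteration 1. New:
  {a,b}  = ᶜ of {c}
  {a,c}  = {c} ∪ {a}
  {b,c}  = ᶜ of {a}
  (now 7)
Iteration 2: 1 new —
  {b}  = ᶜ of {a,c}
  (now 8)
Iteration 3 adds nothing — fixpoint reached.

σ(ℰ) = { {}, {a}, {b}, {c}, {a,b}, {a,c}, {b,c}, S }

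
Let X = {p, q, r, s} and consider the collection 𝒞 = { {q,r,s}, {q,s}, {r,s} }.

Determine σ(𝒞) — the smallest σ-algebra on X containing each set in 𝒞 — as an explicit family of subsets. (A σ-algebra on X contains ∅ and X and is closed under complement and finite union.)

|σ(𝒞)| = 16.  σ(𝒞) = { {}, {p}, {q}, {r}, {s}, {p,q}, {p,r}, {p,s}, {q,r}, {q,s}, {r,s}, {p,q,r}, {p,q,s}, {p,r,s}, {q,r,s}, X }

Check:
Seed the family with 𝒞 together with ∅ and X: { {}, {q,s}, {r,s}, {q,r,s}, X }.
Round 1. New:
  {p}  = {q,r,s}ᶜ
  {p,q}  = {r,s}ᶜ
  {p,r}  = {q,s}ᶜ
  [8 total]
Round 2: +3 →
  {p,q,r}  = {p,q} ∪ {p,r}
  {p,q,s}  = {p,q} ∪ {q,s}
  {p,r,s}  = {r,s} ∪ {p,r}
  [11 total]
Round 3 (3 new):
  {q}  = {p,r,s}ᶜ
  {r}  = {p,q,s}ᶜ
  {s}  = {p,q,r}ᶜ
  [14 total]
Round 4: 2 new —
  {p,s}  = {s} ∪ {p}
  {q,r}  = {r} ∪ {q}
  [16 total]
Round 5: closed — nothing new.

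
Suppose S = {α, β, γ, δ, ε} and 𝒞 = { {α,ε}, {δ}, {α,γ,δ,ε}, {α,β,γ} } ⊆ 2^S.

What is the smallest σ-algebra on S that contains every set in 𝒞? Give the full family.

|σ(𝒞)| = 32.  σ(𝒞) = { {}, {α}, {β}, {γ}, {δ}, {ε}, {α,β}, {α,γ}, {α,δ}, {α,ε}, {β,γ}, {β,δ}, {β,ε}, {γ,δ}, {γ,ε}, {δ,ε}, {α,β,γ}, {α,β,δ}, {α,β,ε}, {α,γ,δ}, {α,γ,ε}, {α,δ,ε}, {β,γ,δ}, {β,γ,ε}, {β,δ,ε}, {γ,δ,ε}, {α,β,γ,δ}, {α,β,γ,ε}, {α,β,δ,ε}, {α,γ,δ,ε}, {β,γ,δ,ε}, S }

Trace:
Begin from { {}, {δ}, {α,ε}, {α,β,γ}, {α,γ,δ,ε}, S } (that is, 𝒞 plus ∅ and S).
Iteration 1 (6 new):
  {β}  = {α,γ,δ,ε}ᶜ
  {δ,ε}  = {α,β,γ}ᶜ
  {α,δ,ε}  = {α,ε} ∪ {δ}
  {β,γ,δ}  = {α,ε}ᶜ
  {α,β,γ,δ}  = {α,β,γ} ∪ {δ}
  {α,β,γ,ε}  = {δ}ᶜ
  — 12 sets.
Iteration 2: +7 →
  {ε}  = {α,β,γ,δ}ᶜ
  {β,γ}  = {α,δ,ε}ᶜ
  {β,δ}  = {β} ∪ {δ}
  {α,β,ε}  = {β} ∪ {α,ε}
  {β,δ,ε}  = {β} ∪ {δ,ε}
  {α,β,δ,ε}  = {α,δ,ε} ∪ {β}
  {β,γ,δ,ε}  = {β,γ,δ} ∪ {δ,ε}
  — 19 sets.
Iteration 3: +7 →
  {α}  = {β,γ,δ,ε}ᶜ
  {γ}  = {α,β,δ,ε}ᶜ
  {α,γ}  = {β,δ,ε}ᶜ
  {β,ε}  = {β} ∪ {ε}
  {γ,δ}  = {α,β,ε}ᶜ
  {α,γ,ε}  = {β,δ}ᶜ
  {β,γ,ε}  = {ε} ∪ {β,γ}
  — 26 sets.
Iteration 4. New:
  {α,β}  = {β} ∪ {α}
  {α,δ}  = {β,γ,ε}ᶜ
  {γ,ε}  = {ε} ∪ {γ}
  {α,β,δ}  = {β,δ} ∪ {α}
  {α,γ,δ}  = {β,ε}ᶜ
  {γ,δ,ε}  = {γ,δ} ∪ {ε}
  — 32 sets.
After Iteration 5 the family is unchanged; done.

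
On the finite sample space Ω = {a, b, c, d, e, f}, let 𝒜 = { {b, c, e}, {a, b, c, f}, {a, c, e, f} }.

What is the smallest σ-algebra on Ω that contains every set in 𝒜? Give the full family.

|σ(𝒜)| = 32.  σ(𝒜) = { ∅, {b}, {c}, {d}, {e}, {a, f}, {b, c}, {b, d}, {b, e}, {c, d}, {c, e}, {d, e}, {a, b, f}, {a, c, f}, {a, d, f}, {a, e, f}, {b, c, d}, {b, c, e}, {b, d, e}, {c, d, e}, {a, b, c, f}, {a, b, d, f}, {a, b, e, f}, {a, c, d, f}, {a, c, e, f}, {a, d, e, f}, {b, c, d, e}, {a, b, c, d, f}, {a, b, c, e, f}, {a, b, d, e, f}, {a, c, d, e, f}, Ω }

Derivation:
Initial family (5 sets): { ∅, {b, c, e}, {a, b, c, f}, {a, c, e, f}, Ω }.
Pass 1. New:
  {b, d}  = ᶜ of {a, c, e, f}
  {d, e}  = ᶜ of {a, b, c, f}
  {a, d, f}  = ᶜ of {b, c, e}
  {a, b, c, e, f}  = {a, c, e, f} ∪ {b, c, e}
  (now 9)
Pass 2: 7 new —
  {d}  = ᶜ of {a, b, c, e, f}
  {b, d, e}  = {d, e} ∪ {b, d}
  {a, b, d, f}  = {a, d, f} ∪ {b, d}
  {a, d, e, f}  = {a, d, f} ∪ {d, e}
  {b, c, d, e}  = {d, e} ∪ {b, c, e}
  {a, b, c, d, f}  = {a, d, f} ∪ {a, b, c, f}
  {a, c, d, e, f}  = {a, c, e, f} ∪ {a, d, f}
  (now 16)
Pass 3: 7 new —
  {b}  = ᶜ of {a, c, d, e, f}
  {e}  = ᶜ of {a, b, c, d, f}
  {a, f}  = ᶜ of {b, c, d, e}
  {b, c}  = ᶜ of {a, d, e, f}
  {c, e}  = ᶜ of {a, b, d, f}
  {a, c, f}  = ᶜ of {b, d, e}
  {a, b, d, e, f}  = {d, e} ∪ {a, b, d, f}
  (now 23)
Pass 4: 7 new —
  {c}  = ᶜ of {a, b, d, e, f}
  {b, e}  = {b} ∪ {e}
  {a, b, f}  = {a, f} ∪ {b}
  {a, e, f}  = {a, f} ∪ {e}
  {b, c, d}  = {b, c} ∪ {d}
  {c, d, e}  = {d, e} ∪ {c, e}
  {a, c, d, f}  = {a, c, f} ∪ {a, d, f}
  (now 30)
Pass 5: +2 →
  {c, d}  = {c} ∪ {d}
  {a, b, e, f}  = {b, e} ∪ {a, f}
  (now 32)
Pass 6: no new sets; the family is a σ-algebra.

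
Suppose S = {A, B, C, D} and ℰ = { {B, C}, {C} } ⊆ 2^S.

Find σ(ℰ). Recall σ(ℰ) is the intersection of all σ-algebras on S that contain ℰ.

Start: ℰ ∪ {∅, S} = { {}, {C}, {B, C}, S }.
Pass 1. New:
  {A, D}  = ᶜ of {B, C}
  {A, B, D}  = ᶜ of {C}
  |family| = 6
Pass 2: +1 →
  {A, C, D}  = {C} ∪ {A, D}
  |family| = 7
Pass 3 adds 1:
  {B}  = ᶜ of {A, C, D}
  |family| = 8
Pass 4: closed — nothing new.

|σ(ℰ)| = 8.  σ(ℰ) = { {}, {B}, {C}, {A, D}, {B, C}, {A, B, D}, {A, C, D}, S }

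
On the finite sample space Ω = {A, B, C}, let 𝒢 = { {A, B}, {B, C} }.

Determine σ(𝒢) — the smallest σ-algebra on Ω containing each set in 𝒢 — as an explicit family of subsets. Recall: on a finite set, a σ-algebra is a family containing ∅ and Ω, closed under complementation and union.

σ(𝒢) (8 sets): { {}, {A}, {B}, {C}, {A, B}, {A, C}, {B, C}, Ω }

Check:
Start: 𝒢 ∪ {∅, Ω} = { {}, {A, B}, {B, C}, Ω }.
Step 1: 2 new —
  {A}  = Ω∖{B, C}
  {C}  = Ω∖{A, B}
  (now 6)
Step 2 adds 1:
  {A, C}  = {C} ∪ {A}
  (now 7)
Step 3: +1 →
  {B}  = Ω∖{A, C}
  (now 8)
After Step 4 the family is unchanged; done.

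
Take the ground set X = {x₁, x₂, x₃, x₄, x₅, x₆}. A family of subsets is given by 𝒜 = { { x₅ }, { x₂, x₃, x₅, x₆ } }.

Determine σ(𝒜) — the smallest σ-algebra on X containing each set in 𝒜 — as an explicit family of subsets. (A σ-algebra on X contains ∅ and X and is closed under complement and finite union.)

Start: 𝒜 ∪ {∅, X} = { {}, { x₅ }, { x₂, x₃, x₅, x₆ }, X }.
Round 1 adds 2:
  { x₁, x₄ }  = complement { x₂, x₃, x₅, x₆ }
  { x₁, x₂, x₃, x₄, x₆ }  = complement { x₅ }
  |family| = 6
Round 2 (1 new):
  { x₁, x₄, x₅ }  = { x₁, x₄ } ∪ { x₅ }
  |family| = 7
Round 3 (1 new):
  { x₂, x₃, x₆ }  = complement { x₁, x₄, x₅ }
  |family| = 8
Round 4 adds nothing — fixpoint reached.

σ(𝒜) = { {}, { x₅ }, { x₁, x₄ }, { x₁, x₄, x₅ }, { x₂, x₃, x₆ }, { x₂, x₃, x₅, x₆ }, { x₁, x₂, x₃, x₄, x₆ }, X }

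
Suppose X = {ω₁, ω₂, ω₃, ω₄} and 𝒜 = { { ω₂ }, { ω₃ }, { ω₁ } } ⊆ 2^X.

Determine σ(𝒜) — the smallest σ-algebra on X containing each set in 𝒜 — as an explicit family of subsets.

σ(𝒜) = { {}, { ω₁ }, { ω₂ }, { ω₃ }, { ω₄ }, { ω₁, ω₂ }, { ω₁, ω₃ }, { ω₁, ω₄ }, { ω₂, ω₃ }, { ω₂, ω₄ }, { ω₃, ω₄ }, { ω₁, ω₂, ω₃ }, { ω₁, ω₂, ω₄ }, { ω₁, ω₃, ω₄ }, { ω₂, ω₃, ω₄ }, X }

Check:
Begin from { {}, { ω₁ }, { ω₂ }, { ω₃ }, X } (that is, 𝒜 plus ∅ and X).
Step 1: +6 →
  { ω₁, ω₂ }  = { ω₂ } ∪ { ω₁ }
  { ω₁, ω₃ }  = { ω₃ } ∪ { ω₁ }
  { ω₂, ω₃ }  = { ω₃ } ∪ { ω₂ }
  { ω₁, ω₂, ω₄ }  = ᶜ of { ω₃ }
  { ω₁, ω₃, ω₄ }  = ᶜ of { ω₂ }
  { ω₂, ω₃, ω₄ }  = ᶜ of { ω₁ }
  — 11 sets.
Step 2: +4 →
  { ω₁, ω₄ }  = ᶜ of { ω₂, ω₃ }
  { ω₂, ω₄ }  = ᶜ of { ω₁, ω₃ }
  { ω₃, ω₄ }  = ᶜ of { ω₁, ω₂ }
  { ω₁, ω₂, ω₃ }  = { ω₁, ω₂ } ∪ { ω₃ }
  — 15 sets.
Step 3 (1 new):
  { ω₄ }  = ᶜ of { ω₁, ω₂, ω₃ }
  — 16 sets.
Step 4 adds nothing — fixpoint reached.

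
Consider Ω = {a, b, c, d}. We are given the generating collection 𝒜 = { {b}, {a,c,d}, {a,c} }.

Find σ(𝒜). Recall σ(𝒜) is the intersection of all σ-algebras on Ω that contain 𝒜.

σ(𝒜) = { ∅, {b}, {d}, {a,c}, {b,d}, {a,b,c}, {a,c,d}, Ω }

Trace:
Initial family (5 sets): { ∅, {b}, {a,c}, {a,c,d}, Ω }.
Round 1: +2 →
  {b,d}  = complement {a,c}
  {a,b,c}  = {a,c} ∪ {b}
  — 7 sets.
Round 2. New:
  {d}  = complement {a,b,c}
  — 8 sets.
Round 3: closed — nothing new.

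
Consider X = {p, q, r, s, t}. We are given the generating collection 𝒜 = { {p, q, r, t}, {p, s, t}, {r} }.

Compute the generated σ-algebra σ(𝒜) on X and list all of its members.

|σ(𝒜)| = 16.  σ(𝒜) = { {}, {q}, {r}, {s}, {p, t}, {q, r}, {q, s}, {r, s}, {p, q, t}, {p, r, t}, {p, s, t}, {q, r, s}, {p, q, r, t}, {p, q, s, t}, {p, r, s, t}, X }

Derivation:
Start: 𝒜 ∪ {∅, X} = { {}, {r}, {p, s, t}, {p, q, r, t}, X }.
Iteration 1 (4 new):
  {s}  = X∖{p, q, r, t}
  {q, r}  = X∖{p, s, t}
  {p, q, s, t}  = X∖{r}
  {p, r, s, t}  = {p, s, t} ∪ {r}
  (now 9)
Iteration 2. New:
  {q}  = X∖{p, r, s, t}
  {r, s}  = {r} ∪ {s}
  {q, r, s}  = {q, r} ∪ {s}
  (now 12)
Iteration 3: 3 new —
  {p, t}  = X∖{q, r, s}
  {q, s}  = {s} ∪ {q}
  {p, q, t}  = X∖{r, s}
  (now 15)
Iteration 4 (1 new):
  {p, r, t}  = X∖{q, s}
  (now 16)
Iteration 5: already closed under ᶜ and ∪.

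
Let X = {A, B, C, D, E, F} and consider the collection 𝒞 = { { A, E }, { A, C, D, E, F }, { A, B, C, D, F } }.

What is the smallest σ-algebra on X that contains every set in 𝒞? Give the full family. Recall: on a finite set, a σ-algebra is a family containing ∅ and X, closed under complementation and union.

σ(𝒞) (16 sets): { {}, { A }, { B }, { E }, { A, B }, { A, E }, { B, E }, { A, B, E }, { C, D, F }, { A, C, D, F }, { B, C, D, F }, { C, D, E, F }, { A, B, C, D, F }, { A, C, D, E, F }, { B, C, D, E, F }, X }

Derivation:
Take S₀ = 𝒞 ∪ {∅, X} = { {}, { A, E }, { A, B, C, D, F }, { A, C, D, E, F }, X }.
Pass 1: 3 new —
  { B }  = ᶜ of { A, C, D, E, F }
  { E }  = ᶜ of { A, B, C, D, F }
  { B, C, D, F }  = ᶜ of { A, E }
Pass 2 (3 new):
  { B, E }  = { B } ∪ { E }
  { A, B, E }  = { B } ∪ { A, E }
  { B, C, D, E, F }  = { B, C, D, F } ∪ { E }
Pass 3: 3 new —
  { A }  = ᶜ of { B, C, D, E, F }
  { C, D, F }  = ᶜ of { A, B, E }
  { A, C, D, F }  = ᶜ of { B, E }
Pass 4: +2 →
  { A, B }  = { B } ∪ { A }
  { C, D, E, F }  = { C, D, F } ∪ { E }
After Pass 5 the family is unchanged; done.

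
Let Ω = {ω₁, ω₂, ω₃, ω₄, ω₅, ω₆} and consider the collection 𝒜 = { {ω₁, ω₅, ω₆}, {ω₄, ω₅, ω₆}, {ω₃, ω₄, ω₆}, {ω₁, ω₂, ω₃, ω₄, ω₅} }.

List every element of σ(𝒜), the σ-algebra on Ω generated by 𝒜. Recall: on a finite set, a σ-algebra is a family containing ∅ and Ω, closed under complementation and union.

Answer: σ(𝒜) = { {}, {ω₁}, {ω₂}, {ω₃}, {ω₄}, {ω₅}, {ω₆}, {ω₁, ω₂}, {ω₁, ω₃}, {ω₁, ω₄}, {ω₁, ω₅}, {ω₁, ω₆}, {ω₂, ω₃}, {ω₂, ω₄}, {ω₂, ω₅}, {ω₂, ω₆}, {ω₃, ω₄}, {ω₃, ω₅}, {ω₃, ω₆}, {ω₄, ω₅}, {ω₄, ω₆}, {ω₅, ω₆}, {ω₁, ω₂, ω₃}, {ω₁, ω₂, ω₄}, {ω₁, ω₂, ω₅}, {ω₁, ω₂, ω₆}, {ω₁, ω₃, ω₄}, {ω₁, ω₃, ω₅}, {ω₁, ω₃, ω₆}, {ω₁, ω₄, ω₅}, {ω₁, ω₄, ω₆}, {ω₁, ω₅, ω₆}, {ω₂, ω₃, ω₄}, {ω₂, ω₃, ω₅}, {ω₂, ω₃, ω₆}, {ω₂, ω₄, ω₅}, {ω₂, ω₄, ω₆}, {ω₂, ω₅, ω₆}, {ω₃, ω₄, ω₅}, {ω₃, ω₄, ω₆}, {ω₃, ω₅, ω₆}, {ω₄, ω₅, ω₆}, {ω₁, ω₂, ω₃, ω₄}, {ω₁, ω₂, ω₃, ω₅}, {ω₁, ω₂, ω₃, ω₆}, {ω₁, ω₂, ω₄, ω₅}, {ω₁, ω₂, ω₄, ω₆}, {ω₁, ω₂, ω₅, ω₆}, {ω₁, ω₃, ω₄, ω₅}, {ω₁, ω₃, ω₄, ω₆}, {ω₁, ω₃, ω₅, ω₆}, {ω₁, ω₄, ω₅, ω₆}, {ω₂, ω₃, ω₄, ω₅}, {ω₂, ω₃, ω₄, ω₆}, {ω₂, ω₃, ω₅, ω₆}, {ω₂, ω₄, ω₅, ω₆}, {ω₃, ω₄, ω₅, ω₆}, {ω₁, ω₂, ω₃, ω₄, ω₅}, {ω₁, ω₂, ω₃, ω₄, ω₆}, {ω₁, ω₂, ω₃, ω₅, ω₆}, {ω₁, ω₂, ω₄, ω₅, ω₆}, {ω₁, ω₃, ω₄, ω₅, ω₆}, {ω₂, ω₃, ω₄, ω₅, ω₆}, Ω }

Derivation:
Start: 𝒜 ∪ {∅, Ω} = { {}, {ω₁, ω₅, ω₆}, {ω₃, ω₄, ω₆}, {ω₄, ω₅, ω₆}, {ω₁, ω₂, ω₃, ω₄, ω₅}, Ω }.
Pass 1. New:
  {ω₆}  = complement {ω₁, ω₂, ω₃, ω₄, ω₅}
  {ω₁, ω₂, ω₃}  = complement {ω₄, ω₅, ω₆}
  {ω₁, ω₂, ω₅}  = complement {ω₃, ω₄, ω₆}
  {ω₂, ω₃, ω₄}  = complement {ω₁, ω₅, ω₆}
  {ω₁, ω₄, ω₅, ω₆}  = {ω₁, ω₅, ω₆} ∪ {ω₄, ω₅, ω₆}
  {ω₃, ω₄, ω₅, ω₆}  = {ω₃, ω₄, ω₆} ∪ {ω₄, ω₅, ω₆}
  {ω₁, ω₃, ω₄, ω₅, ω₆}  = {ω₁, ω₅, ω₆} ∪ {ω₃, ω₄, ω₆}
  — 13 sets.
Pass 2. New:
  {ω₂}  = complement {ω₁, ω₃, ω₄, ω₅, ω₆}
  {ω₁, ω₂}  = complement {ω₃, ω₄, ω₅, ω₆}
  {ω₂, ω₃}  = complement {ω₁, ω₄, ω₅, ω₆}
  {ω₁, ω₂, ω₃, ω₄}  = {ω₂, ω₃, ω₄} ∪ {ω₁, ω₂, ω₃}
  {ω₁, ω₂, ω₃, ω₅}  = {ω₁, ω₂, ω₃} ∪ {ω₁, ω₂, ω₅}
  {ω₁, ω₂, ω₃, ω₆}  = {ω₁, ω₂, ω₃} ∪ {ω₆}
  {ω₁, ω₂, ω₅, ω₆}  = {ω₆} ∪ {ω₁, ω₂, ω₅}
  {ω₂, ω₃, ω₄, ω₆}  = {ω₂, ω₃, ω₄} ∪ {ω₆}
  {ω₁, ω₂, ω₃, ω₄, ω₆}  = {ω₁, ω₂, ω₃} ∪ {ω₃, ω₄, ω₆}
  {ω₁, ω₂, ω₃, ω₅, ω₆}  = {ω₁, ω₂, ω₃} ∪ {ω₁, ω₅, ω₆}
  {ω₁, ω₂, ω₄, ω₅, ω₆}  = {ω₁, ω₄, ω₅, ω₆} ∪ {ω₁, ω₂, ω₅}
  {ω₂, ω₃, ω₄, ω₅, ω₆}  = {ω₂, ω₃, ω₄} ∪ {ω₃, ω₄, ω₅, ω₆}
  — 25 sets.
Pass 3 (13 new):
  {ω₁}  = complement {ω₂, ω₃, ω₄, ω₅, ω₆}
  {ω₃}  = complement {ω₁, ω₂, ω₄, ω₅, ω₆}
  {ω₄}  = complement {ω₁, ω₂, ω₃, ω₅, ω₆}
  {ω₅}  = complement {ω₁, ω₂, ω₃, ω₄, ω₆}
  {ω₁, ω₅}  = complement {ω₂, ω₃, ω₄, ω₆}
  {ω₂, ω₆}  = {ω₂} ∪ {ω₆}
  {ω₃, ω₄}  = complement {ω₁, ω₂, ω₅, ω₆}
  {ω₄, ω₅}  = complement {ω₁, ω₂, ω₃, ω₆}
  {ω₄, ω₆}  = complement {ω₁, ω₂, ω₃, ω₅}
  {ω₅, ω₆}  = complement {ω₁, ω₂, ω₃, ω₄}
  {ω₁, ω₂, ω₆}  = {ω₁, ω₂} ∪ {ω₆}
  {ω₂, ω₃, ω₆}  = {ω₆} ∪ {ω₂, ω₃}
  {ω₂, ω₄, ω₅, ω₆}  = {ω₂} ∪ {ω₄, ω₅, ω₆}
  — 38 sets.
Pass 4. New:
  {ω₁, ω₃}  = complement {ω₂, ω₄, ω₅, ω₆}
  {ω₁, ω₄}  = {ω₄} ∪ {ω₁}
  {ω₁, ω₆}  = {ω₁} ∪ {ω₆}
  {ω₂, ω₄}  = {ω₂} ∪ {ω₄}
  {ω₂, ω₅}  = {ω₂} ∪ {ω₅}
  {ω₃, ω₅}  = {ω₃} ∪ {ω₅}
  {ω₃, ω₆}  = {ω₃} ∪ {ω₆}
  {ω₁, ω₂, ω₄}  = {ω₁, ω₂} ∪ {ω₄}
  {ω₁, ω₃, ω₄}  = {ω₃, ω₄} ∪ {ω₁}
  {ω₁, ω₃, ω₅}  = {ω₃} ∪ {ω₁, ω₅}
  {ω₁, ω₄, ω₅}  = complement {ω₂, ω₃, ω₆}
  {ω₁, ω₄, ω₆}  = {ω₁} ∪ {ω₄, ω₆}
  {ω₂, ω₃, ω₅}  = {ω₂, ω₃} ∪ {ω₅}
  {ω₂, ω₄, ω₅}  = {ω₂} ∪ {ω₄, ω₅}
  {ω₂, ω₄, ω₆}  = {ω₂} ∪ {ω₄, ω₆}
  {ω₂, ω₅, ω₆}  = {ω₂} ∪ {ω₅, ω₆}
  {ω₃, ω₄, ω₅}  = complement {ω₁, ω₂, ω₆}
  {ω₃, ω₅, ω₆}  = {ω₃} ∪ {ω₅, ω₆}
  {ω₁, ω₂, ω₄, ω₅}  = {ω₄, ω₅} ∪ {ω₁, ω₂}
  {ω₁, ω₂, ω₄, ω₆}  = {ω₁, ω₂} ∪ {ω₄, ω₆}
  {ω₁, ω₃, ω₄, ω₅}  = complement {ω₂, ω₆}
  {ω₁, ω₃, ω₄, ω₆}  = {ω₁} ∪ {ω₃, ω₄, ω₆}
  {ω₁, ω₃, ω₅, ω₆}  = {ω₁, ω₅, ω₆} ∪ {ω₃}
  {ω₂, ω₃, ω₄, ω₅}  = {ω₄, ω₅} ∪ {ω₂, ω₃}
  {ω₂, ω₃, ω₅, ω₆}  = {ω₂, ω₃, ω₆} ∪ {ω₅, ω₆}
  — 63 sets.
Pass 5 adds 1:
  {ω₁, ω₃, ω₆}  = complement {ω₂, ω₄, ω₅}
  — 64 sets.
Pass 6: closed — nothing new.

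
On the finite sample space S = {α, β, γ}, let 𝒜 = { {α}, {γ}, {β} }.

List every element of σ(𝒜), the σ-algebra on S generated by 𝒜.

σ(𝒜) (8 sets): { {}, {α}, {β}, {γ}, {α, β}, {α, γ}, {β, γ}, S }

Derivation:
Take S₀ = 𝒜 ∪ {∅, S} = { {}, {α}, {β}, {γ}, S }.
Round 1: 3 new —
  {α, β}  = complement {γ}
  {α, γ}  = complement {β}
  {β, γ}  = complement {α}
  [8 total]
Round 2: stable.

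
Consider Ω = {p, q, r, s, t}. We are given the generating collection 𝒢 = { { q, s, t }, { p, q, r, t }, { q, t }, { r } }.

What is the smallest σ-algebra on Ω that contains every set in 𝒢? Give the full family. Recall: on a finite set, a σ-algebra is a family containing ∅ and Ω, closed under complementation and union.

σ(𝒢) (16 sets): { {}, { p }, { r }, { s }, { p, r }, { p, s }, { q, t }, { r, s }, { p, q, t }, { p, r, s }, { q, r, t }, { q, s, t }, { p, q, r, t }, { p, q, s, t }, { q, r, s, t }, Ω }

Check:
Seed the family with 𝒢 together with ∅ and Ω: { {}, { r }, { q, t }, { q, s, t }, { p, q, r, t }, Ω }.
Step 1. New:
  { s }  = ᶜ of { p, q, r, t }
  { p, r }  = ᶜ of { q, s, t }
  { p, r, s }  = ᶜ of { q, t }
  { q, r, t }  = { r } ∪ { q, t }
  { p, q, s, t }  = ᶜ of { r }
  { q, r, s, t }  = { r } ∪ { q, s, t }
  — 12 sets.
Step 2: +3 →
  { p }  = ᶜ of { q, r, s, t }
  { p, s }  = ᶜ of { q, r, t }
  { r, s }  = { r } ∪ { s }
  — 15 sets.
Step 3: +1 →
  { p, q, t }  = ᶜ of { r, s }
  — 16 sets.
Step 4: closed — nothing new.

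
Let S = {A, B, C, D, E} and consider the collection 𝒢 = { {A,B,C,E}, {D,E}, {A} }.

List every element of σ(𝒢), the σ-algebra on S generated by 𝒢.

Start: 𝒢 ∪ {∅, S} = { {}, {A}, {D,E}, {A,B,C,E}, S }.
Step 1: 4 new —
  {D}  = ᶜ of {A,B,C,E}
  {A,B,C}  = ᶜ of {D,E}
  {A,D,E}  = {D,E} ∪ {A}
  {B,C,D,E}  = ᶜ of {A}
Step 2. New:
  {A,D}  = {D} ∪ {A}
  {B,C}  = ᶜ of {A,D,E}
  {A,B,C,D}  = {A,B,C} ∪ {D}
Step 3 adds 3:
  {E}  = ᶜ of {A,B,C,D}
  {B,C,D}  = {B,C} ∪ {D}
  {B,C,E}  = ᶜ of {A,D}
Step 4: +1 →
  {A,E}  = ᶜ of {B,C,D}
Step 5: stable.

σ(𝒢) = { {}, {A}, {D}, {E}, {A,D}, {A,E}, {B,C}, {D,E}, {A,B,C}, {A,D,E}, {B,C,D}, {B,C,E}, {A,B,C,D}, {A,B,C,E}, {B,C,D,E}, S }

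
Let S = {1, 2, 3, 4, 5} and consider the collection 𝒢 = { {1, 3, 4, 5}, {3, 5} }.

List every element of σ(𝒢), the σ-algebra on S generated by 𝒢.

Begin from { ∅, {3, 5}, {1, 3, 4, 5}, S } (that is, 𝒢 plus ∅ and S).
Round 1: 2 new —
  {2}  = S∖{1, 3, 4, 5}
  {1, 2, 4}  = S∖{3, 5}
Round 2 (1 new):
  {2, 3, 5}  = {3, 5} ∪ {2}
Round 3. New:
  {1, 4}  = S∖{2, 3, 5}
Round 4 adds nothing — fixpoint reached.

σ(𝒢) = { ∅, {2}, {1, 4}, {3, 5}, {1, 2, 4}, {2, 3, 5}, {1, 3, 4, 5}, S }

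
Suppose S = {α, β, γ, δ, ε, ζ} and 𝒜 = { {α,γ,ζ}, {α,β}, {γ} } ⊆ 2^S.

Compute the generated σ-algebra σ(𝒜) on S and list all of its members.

Begin from { {}, {γ}, {α,β}, {α,γ,ζ}, S } (that is, 𝒜 plus ∅ and S).
Iteration 1: 5 new —
  {α,β,γ}  = {γ} ∪ {α,β}
  {β,δ,ε}  = complement {α,γ,ζ}
  {α,β,γ,ζ}  = {α,β} ∪ {α,γ,ζ}
  {γ,δ,ε,ζ}  = complement {α,β}
  {α,β,δ,ε,ζ}  = complement {γ}
  |family| = 10
Iteration 2: 7 new —
  {δ,ε}  = complement {α,β,γ,ζ}
  {δ,ε,ζ}  = complement {α,β,γ}
  {α,β,δ,ε}  = {α,β} ∪ {β,δ,ε}
  {β,γ,δ,ε}  = {γ} ∪ {β,δ,ε}
  {α,β,γ,δ,ε}  = {α,β,γ} ∪ {β,δ,ε}
  {α,γ,δ,ε,ζ}  = {α,γ,ζ} ∪ {γ,δ,ε,ζ}
  {β,γ,δ,ε,ζ}  = {γ,δ,ε,ζ} ∪ {β,δ,ε}
  |family| = 17
Iteration 3 (7 new):
  {α}  = complement {β,γ,δ,ε,ζ}
  {β}  = complement {α,γ,δ,ε,ζ}
  {ζ}  = complement {α,β,γ,δ,ε}
  {α,ζ}  = complement {β,γ,δ,ε}
  {γ,ζ}  = complement {α,β,δ,ε}
  {γ,δ,ε}  = {δ,ε} ∪ {γ}
  {β,δ,ε,ζ}  = {δ,ε,ζ} ∪ {β,δ,ε}
  |family| = 24
Iteration 4 (8 new):
  {α,γ}  = complement {β,δ,ε,ζ}
  {β,γ}  = {β} ∪ {γ}
  {β,ζ}  = {β} ∪ {ζ}
  {α,β,ζ}  = complement {γ,δ,ε}
  {α,δ,ε}  = {δ,ε} ∪ {α}
  {β,γ,ζ}  = {β} ∪ {γ,ζ}
  {α,γ,δ,ε}  = {γ,δ,ε} ∪ {α}
  {α,δ,ε,ζ}  = {α,ζ} ∪ {δ,ε}
  |family| = 32
After Iteration 5 the family is unchanged; done.

|σ(𝒜)| = 32.  σ(𝒜) = { {}, {α}, {β}, {γ}, {ζ}, {α,β}, {α,γ}, {α,ζ}, {β,γ}, {β,ζ}, {γ,ζ}, {δ,ε}, {α,β,γ}, {α,β,ζ}, {α,γ,ζ}, {α,δ,ε}, {β,γ,ζ}, {β,δ,ε}, {γ,δ,ε}, {δ,ε,ζ}, {α,β,γ,ζ}, {α,β,δ,ε}, {α,γ,δ,ε}, {α,δ,ε,ζ}, {β,γ,δ,ε}, {β,δ,ε,ζ}, {γ,δ,ε,ζ}, {α,β,γ,δ,ε}, {α,β,δ,ε,ζ}, {α,γ,δ,ε,ζ}, {β,γ,δ,ε,ζ}, S }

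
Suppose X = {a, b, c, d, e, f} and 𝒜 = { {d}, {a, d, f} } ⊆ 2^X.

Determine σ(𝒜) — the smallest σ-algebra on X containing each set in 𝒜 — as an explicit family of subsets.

Answer: σ(𝒜) = { {}, {d}, {a, f}, {a, d, f}, {b, c, e}, {b, c, d, e}, {a, b, c, e, f}, X }

Derivation:
Initial family (4 sets): { {}, {d}, {a, d, f}, X }.
Round 1: 2 new —
  {b, c, e}  = X∖{a, d, f}
  {a, b, c, e, f}  = X∖{d}
  |family| = 6
Round 2. New:
  {b, c, d, e}  = {b, c, e} ∪ {d}
  |family| = 7
Round 3 (1 new):
  {a, f}  = X∖{b, c, d, e}
  |family| = 8
After Round 4 the family is unchanged; done.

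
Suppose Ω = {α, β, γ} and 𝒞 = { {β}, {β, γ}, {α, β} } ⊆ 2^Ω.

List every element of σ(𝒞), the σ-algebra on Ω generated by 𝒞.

Begin from { ∅, {β}, {α, β}, {β, γ}, Ω } (that is, 𝒞 plus ∅ and Ω).
Iteration 1. New:
  {α}  = Ω∖{β, γ}
  {γ}  = Ω∖{α, β}
  {α, γ}  = Ω∖{β}
  — 8 sets.
Iteration 2: already closed under ᶜ and ∪.

Hence σ(𝒞) has 8 members: { ∅, {α}, {β}, {γ}, {α, β}, {α, γ}, {β, γ}, Ω }.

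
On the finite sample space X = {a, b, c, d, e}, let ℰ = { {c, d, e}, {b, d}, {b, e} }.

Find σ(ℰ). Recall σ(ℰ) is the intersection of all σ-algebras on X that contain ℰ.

Initial family (5 sets): { {}, {b, d}, {b, e}, {c, d, e}, X }.
Round 1: +5 →
  {a, b}  = X∖{c, d, e}
  {a, c, d}  = X∖{b, e}
  {a, c, e}  = X∖{b, d}
  {b, d, e}  = {b, e} ∪ {b, d}
  {b, c, d, e}  = {b, e} ∪ {c, d, e}
  (now 10)
Round 2: 8 new —
  {a}  = X∖{b, c, d, e}
  {a, c}  = X∖{b, d, e}
  {a, b, d}  = {a, b} ∪ {b, d}
  {a, b, e}  = {b, e} ∪ {a, b}
  {a, b, c, d}  = {a, b} ∪ {a, c, d}
  {a, b, c, e}  = {b, e} ∪ {a, c, e}
  {a, b, d, e}  = {a, b} ∪ {b, d, e}
  {a, c, d, e}  = {c, d, e} ∪ {a, c, e}
  (now 18)
Round 3 (7 new):
  {b}  = X∖{a, c, d, e}
  {c}  = X∖{a, b, d, e}
  {d}  = X∖{a, b, c, e}
  {e}  = X∖{a, b, c, d}
  {c, d}  = X∖{a, b, e}
  {c, e}  = X∖{a, b, d}
  {a, b, c}  = {a, b} ∪ {a, c}
  (now 25)
Round 4 (6 new):
  {a, d}  = {d} ∪ {a}
  {a, e}  = {e} ∪ {a}
  {b, c}  = {b} ∪ {c}
  {d, e}  = X∖{a, b, c}
  {b, c, d}  = {c, d} ∪ {b}
  {b, c, e}  = {b, e} ∪ {c}
  (now 31)
Round 5. New:
  {a, d, e}  = X∖{b, c}
  (now 32)
Round 6: already closed under ᶜ and ∪.

Hence σ(ℰ) has 32 members: { {}, {a}, {b}, {c}, {d}, {e}, {a, b}, {a, c}, {a, d}, {a, e}, {b, c}, {b, d}, {b, e}, {c, d}, {c, e}, {d, e}, {a, b, c}, {a, b, d}, {a, b, e}, {a, c, d}, {a, c, e}, {a, d, e}, {b, c, d}, {b, c, e}, {b, d, e}, {c, d, e}, {a, b, c, d}, {a, b, c, e}, {a, b, d, e}, {a, c, d, e}, {b, c, d, e}, X }.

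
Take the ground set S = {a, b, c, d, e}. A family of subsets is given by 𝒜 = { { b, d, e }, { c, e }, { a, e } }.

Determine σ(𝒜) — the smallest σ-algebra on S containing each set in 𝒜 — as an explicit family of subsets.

Take S₀ = 𝒜 ∪ {∅, S} = { {  }, { a, e }, { c, e }, { b, d, e }, S }.
Step 1: 6 new —
  { a, c }  = ᶜ of { b, d, e }
  { a, b, d }  = ᶜ of { c, e }
  { a, c, e }  = { a, e } ∪ { c, e }
  { b, c, d }  = ᶜ of { a, e }
  { a, b, d, e }  = { a, e } ∪ { b, d, e }
  { b, c, d, e }  = { c, e } ∪ { b, d, e }
  [11 total]
Step 2: +4 →
  { a }  = ᶜ of { b, c, d, e }
  { c }  = ᶜ of { a, b, d, e }
  { b, d }  = ᶜ of { a, c, e }
  { a, b, c, d }  = { a, b, d } ∪ { a, c }
  [15 total]
Step 3 (1 new):
  { e }  = ᶜ of { a, b, c, d }
  [16 total]
Step 4: closed — nothing new.

Therefore σ(𝒜) = { {  }, { a }, { c }, { e }, { a, c }, { a, e }, { b, d }, { c, e }, { a, b, d }, { a, c, e }, { b, c, d }, { b, d, e }, { a, b, c, d }, { a, b, d, e }, { b, c, d, e }, S } (|σ(𝒜)| = 16).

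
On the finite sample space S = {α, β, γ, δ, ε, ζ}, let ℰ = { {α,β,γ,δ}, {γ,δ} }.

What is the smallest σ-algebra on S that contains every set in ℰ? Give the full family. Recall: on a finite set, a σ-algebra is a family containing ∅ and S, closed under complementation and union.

Take S₀ = ℰ ∪ {∅, S} = { {}, {γ,δ}, {α,β,γ,δ}, S }.
Iteration 1: 2 new —
  {ε,ζ}  = S∖{α,β,γ,δ}
  {α,β,ε,ζ}  = S∖{γ,δ}
  (now 6)
Iteration 2: +1 →
  {γ,δ,ε,ζ}  = {γ,δ} ∪ {ε,ζ}
  (now 7)
Iteration 3: +1 →
  {α,β}  = S∖{γ,δ,ε,ζ}
  (now 8)
Iteration 4: already closed under ᶜ and ∪.

σ(ℰ) = { {}, {α,β}, {γ,δ}, {ε,ζ}, {α,β,γ,δ}, {α,β,ε,ζ}, {γ,δ,ε,ζ}, S }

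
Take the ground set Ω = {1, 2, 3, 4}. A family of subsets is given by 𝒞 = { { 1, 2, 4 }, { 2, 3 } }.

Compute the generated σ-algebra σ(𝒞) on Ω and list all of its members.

Begin from { {}, { 2, 3 }, { 1, 2, 4 }, Ω } (that is, 𝒞 plus ∅ and Ω).
Step 1 (2 new):
  { 3 }  = ᶜ of { 1, 2, 4 }
  { 1, 4 }  = ᶜ of { 2, 3 }
  (now 6)
Step 2: 1 new —
  { 1, 3, 4 }  = { 3 } ∪ { 1, 4 }
  (now 7)
Step 3 adds 1:
  { 2 }  = ᶜ of { 1, 3, 4 }
  (now 8)
Step 4: already closed under ᶜ and ∪.

Hence σ(𝒞) has 8 members: { {}, { 2 }, { 3 }, { 1, 4 }, { 2, 3 }, { 1, 2, 4 }, { 1, 3, 4 }, Ω }.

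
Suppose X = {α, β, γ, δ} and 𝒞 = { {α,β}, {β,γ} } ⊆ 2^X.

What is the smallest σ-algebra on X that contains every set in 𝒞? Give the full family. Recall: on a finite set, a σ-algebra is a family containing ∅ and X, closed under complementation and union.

Answer: σ(𝒞) = { ∅, {α}, {β}, {γ}, {δ}, {α,β}, {α,γ}, {α,δ}, {β,γ}, {β,δ}, {γ,δ}, {α,β,γ}, {α,β,δ}, {α,γ,δ}, {β,γ,δ}, X }

Trace:
Take S₀ = 𝒞 ∪ {∅, X} = { ∅, {α,β}, {β,γ}, X }.
Step 1 adds 3:
  {α,δ}  = X∖{β,γ}
  {γ,δ}  = X∖{α,β}
  {α,β,γ}  = {α,β} ∪ {β,γ}
  — 7 sets.
Step 2: +4 →
  {δ}  = X∖{α,β,γ}
  {α,β,δ}  = {α,δ} ∪ {α,β}
  {α,γ,δ}  = {γ,δ} ∪ {α,δ}
  {β,γ,δ}  = {γ,δ} ∪ {β,γ}
  — 11 sets.
Step 3: 3 new —
  {α}  = X∖{β,γ,δ}
  {β}  = X∖{α,γ,δ}
  {γ}  = X∖{α,β,δ}
  — 14 sets.
Step 4 (2 new):
  {α,γ}  = {γ} ∪ {α}
  {β,δ}  = {δ} ∪ {β}
  — 16 sets.
Step 5: no new sets; the family is a σ-algebra.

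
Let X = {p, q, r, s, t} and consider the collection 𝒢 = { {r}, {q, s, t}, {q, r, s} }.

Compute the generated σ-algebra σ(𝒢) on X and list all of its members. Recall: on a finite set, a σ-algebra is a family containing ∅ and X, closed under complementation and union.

σ(𝒢) (16 sets): { ∅, {p}, {r}, {t}, {p, r}, {p, t}, {q, s}, {r, t}, {p, q, s}, {p, r, t}, {q, r, s}, {q, s, t}, {p, q, r, s}, {p, q, s, t}, {q, r, s, t}, X }

Derivation:
Take S₀ = 𝒢 ∪ {∅, X} = { ∅, {r}, {q, r, s}, {q, s, t}, X }.
Step 1: +4 →
  {p, r}  = complement {q, s, t}
  {p, t}  = complement {q, r, s}
  {p, q, s, t}  = complement {r}
  {q, r, s, t}  = {r} ∪ {q, s, t}
  [9 total]
Step 2 (3 new):
  {p}  = complement {q, r, s, t}
  {p, r, t}  = {r} ∪ {p, t}
  {p, q, r, s}  = {q, r, s} ∪ {p, r}
  [12 total]
Step 3. New:
  {t}  = complement {p, q, r, s}
  {q, s}  = complement {p, r, t}
  [14 total]
Step 4. New:
  {r, t}  = {r} ∪ {t}
  {p, q, s}  = {q, s} ∪ {p}
  [16 total]
Step 5: already closed under ᶜ and ∪.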